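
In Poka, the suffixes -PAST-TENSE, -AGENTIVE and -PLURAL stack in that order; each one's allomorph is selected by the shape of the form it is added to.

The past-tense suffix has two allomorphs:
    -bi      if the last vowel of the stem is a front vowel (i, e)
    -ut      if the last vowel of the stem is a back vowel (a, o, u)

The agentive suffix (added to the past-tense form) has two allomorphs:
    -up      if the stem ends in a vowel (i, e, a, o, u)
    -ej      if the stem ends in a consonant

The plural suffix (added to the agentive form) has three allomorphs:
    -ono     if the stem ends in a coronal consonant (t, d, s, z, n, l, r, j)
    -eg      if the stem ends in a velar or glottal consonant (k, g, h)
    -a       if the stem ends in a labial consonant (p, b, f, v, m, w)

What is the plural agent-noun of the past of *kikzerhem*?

kikzerhembiupa

*kikzerhem*: last vowel = /e/, a front vowel → -bi → *kikzerhembi*.
The past-tense form *kikzerhembi* — final sound /i/ (a vowel) → -up → *kikzerhembiup*.
The final consonant of the agentive form *kikzerhembiup* is /p/, which is labial, so the plural suffix is -a, giving *kikzerhembiupa*.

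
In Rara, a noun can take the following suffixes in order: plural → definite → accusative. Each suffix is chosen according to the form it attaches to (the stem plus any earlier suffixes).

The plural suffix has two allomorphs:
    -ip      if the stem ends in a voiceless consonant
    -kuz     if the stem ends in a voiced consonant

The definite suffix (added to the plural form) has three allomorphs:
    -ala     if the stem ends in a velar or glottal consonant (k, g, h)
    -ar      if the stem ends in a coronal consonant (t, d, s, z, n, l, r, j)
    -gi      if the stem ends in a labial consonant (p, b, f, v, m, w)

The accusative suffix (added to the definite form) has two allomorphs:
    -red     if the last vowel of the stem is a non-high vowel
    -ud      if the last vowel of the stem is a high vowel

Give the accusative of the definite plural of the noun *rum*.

rumkuzarred

*rum*: final consonant = /m/, voiced → -kuz → *rumkuz*.
The plural form *rumkuz* — final consonant /z/ (coronal) → -ar → *rumkuzar*.
The definite form *rumkuzar* — last vowel /a/ (a non-high vowel) → -red → *rumkuzarred*.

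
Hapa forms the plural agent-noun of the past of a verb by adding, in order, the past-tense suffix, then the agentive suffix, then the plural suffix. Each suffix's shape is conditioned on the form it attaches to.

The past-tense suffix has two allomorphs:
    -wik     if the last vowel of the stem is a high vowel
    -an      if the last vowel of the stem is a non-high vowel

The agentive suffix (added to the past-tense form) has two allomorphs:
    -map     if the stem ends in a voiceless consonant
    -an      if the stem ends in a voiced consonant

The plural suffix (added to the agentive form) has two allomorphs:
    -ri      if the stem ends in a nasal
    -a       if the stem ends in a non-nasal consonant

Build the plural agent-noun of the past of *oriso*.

*oriso*: last vowel = /o/, a non-high vowel → -an → *orisoan*.
The final consonant of the past-tense form *orisoan* is /n/, which is voiced, so the agentive suffix is -an, giving *orisoanan*.
The agentive form *orisoanan*: final consonant = /n/, a nasal → -ri → *orisoananri*.

orisoananri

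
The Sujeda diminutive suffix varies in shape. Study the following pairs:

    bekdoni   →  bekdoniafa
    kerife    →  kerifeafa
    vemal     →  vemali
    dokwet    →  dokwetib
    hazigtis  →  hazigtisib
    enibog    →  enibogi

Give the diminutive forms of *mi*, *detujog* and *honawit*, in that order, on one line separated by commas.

miafa, detujogi, honawitib

The suffix is conditioned by the final sound: -ib when the stem ends in a voiceless consonant (*dokwet*, *hazigtis*); -i when the stem ends in a voiced consonant (*vemal*, *enibog*); -afa when the stem ends in a vowel (*bekdoni*, *kerife*).
*mi* — final sound /i/ (a vowel) → -afa → *miafa*.
*detujog*: final sound = /g/, a voiced consonant → -i → *detujogi*.
Since the final sound of *honawit* is /t/ (a voiceless consonant), it takes -ib, giving *honawitib*.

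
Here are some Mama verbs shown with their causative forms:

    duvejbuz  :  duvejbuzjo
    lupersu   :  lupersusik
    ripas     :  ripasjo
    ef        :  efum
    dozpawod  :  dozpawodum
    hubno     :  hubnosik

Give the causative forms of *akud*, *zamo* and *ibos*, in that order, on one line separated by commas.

akudum, zamosik, ibosjo

The alternation tracks the final sound of the stem — -jo when the stem ends in a sibilant (*duvejbuz*, *ripas*); -um when the stem ends in a non-sibilant consonant (*ef*, *dozpawod*); -sik when the stem ends in a vowel (*lupersu*, *hubno*).
*akud* — final sound /d/ (a non-sibilant consonant) → -um → *akudum*.
Since the final sound of *zamo* is /o/ (a vowel), it takes -sik, giving *zamosik*.
*ibos*: final sound = /s/, a sibilant → -jo → *ibosjo*.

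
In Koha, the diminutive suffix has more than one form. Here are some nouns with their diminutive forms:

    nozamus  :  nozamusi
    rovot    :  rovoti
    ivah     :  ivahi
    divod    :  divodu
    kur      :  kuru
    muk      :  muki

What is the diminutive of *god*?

godu

The alternation tracks the final consonant of the stem — -i when the stem ends in a voiceless consonant (*nozamus*, *rovot*, *ivah*, *muk*); -u when the stem ends in a voiced consonant (*divod*, *kur*).
Since the final consonant of *god* is /d/ (voiced), it takes -u, giving *godu*.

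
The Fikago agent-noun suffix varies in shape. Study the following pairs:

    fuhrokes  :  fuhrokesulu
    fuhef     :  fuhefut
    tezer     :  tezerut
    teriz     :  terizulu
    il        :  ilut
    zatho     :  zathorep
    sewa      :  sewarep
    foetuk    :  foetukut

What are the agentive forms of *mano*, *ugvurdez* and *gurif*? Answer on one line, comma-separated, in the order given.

Looking at the final sound of each stem: -ulu when the stem ends in a sibilant (*fuhrokes*, *teriz*); -ut when the stem ends in a non-sibilant consonant (*fuhef*, *tezer*, *il*, *foetuk*); -rep when the stem ends in a vowel (*zatho*, *sewa*).
Since the final sound of *mano* is /o/ (a vowel), it takes -rep, giving *manorep*.
*ugvurdez*: final sound = /z/, a sibilant → -ulu → *ugvurdezulu*.
*gurif*: final sound = /f/, a non-sibilant consonant → -ut → *gurifut*.

manorep, ugvurdezulu, gurifut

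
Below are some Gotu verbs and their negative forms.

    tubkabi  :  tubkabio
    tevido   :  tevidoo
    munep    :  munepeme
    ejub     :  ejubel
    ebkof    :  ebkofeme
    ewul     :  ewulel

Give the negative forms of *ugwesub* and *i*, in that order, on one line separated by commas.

ugwesubel, io

The suffix is conditioned by the final sound: -eme when the stem ends in a voiceless consonant (*munep*, *ebkof*); -el when the stem ends in a voiced consonant (*ejub*, *ewul*); -o when the stem ends in a vowel (*tubkabi*, *tevido*).
*ugwesub*: final sound = /b/, a voiced consonant → -el → *ugwesubel*.
Since the final sound of *i* is /i/ (a vowel), it takes -o, giving *io*.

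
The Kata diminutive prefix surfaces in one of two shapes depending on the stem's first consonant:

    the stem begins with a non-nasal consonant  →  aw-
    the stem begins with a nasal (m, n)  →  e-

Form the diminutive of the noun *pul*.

*pul* — first consonant /p/ (non-nasal) → aw- → *awpul*.

awpul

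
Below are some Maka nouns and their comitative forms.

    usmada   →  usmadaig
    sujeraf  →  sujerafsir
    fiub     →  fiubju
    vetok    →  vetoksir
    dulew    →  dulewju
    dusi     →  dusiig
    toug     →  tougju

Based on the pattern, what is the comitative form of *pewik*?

pewiksir

The suffix is conditioned by the final sound: -sir when the stem ends in a voiceless consonant (*sujeraf*, *vetok*); -ju when the stem ends in a voiced consonant (*fiub*, *dulew*, *toug*); -ig when the stem ends in a vowel (*usmada*, *dusi*).
*pewik* — final sound /k/ (a voiceless consonant) → -sir → *pewiksir*.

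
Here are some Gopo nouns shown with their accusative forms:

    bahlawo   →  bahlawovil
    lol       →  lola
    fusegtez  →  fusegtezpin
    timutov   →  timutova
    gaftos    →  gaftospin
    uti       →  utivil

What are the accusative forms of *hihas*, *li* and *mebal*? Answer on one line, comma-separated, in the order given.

The pattern is sibilance of the final sound: -pin when the stem ends in a sibilant (*fusegtez*, *gaftos*); -a when the stem ends in a non-sibilant consonant (*lol*, *timutov*); -vil when the stem ends in a vowel (*bahlawo*, *uti*).
*hihas* — final sound /s/ (a sibilant) → -pin → *hihaspin*.
*li* — final sound /i/ (a vowel) → -vil → *livil*.
*mebal*: final sound = /l/, a non-sibilant consonant → -a → *mebala*.

hihaspin, livil, mebala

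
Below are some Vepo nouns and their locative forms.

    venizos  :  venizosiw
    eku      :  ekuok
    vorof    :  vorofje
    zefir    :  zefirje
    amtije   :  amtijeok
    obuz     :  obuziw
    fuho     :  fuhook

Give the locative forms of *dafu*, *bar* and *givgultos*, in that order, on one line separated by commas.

The suffix is conditioned by the final sound: -iw when the stem ends in a sibilant (*venizos*, *obuz*); -je when the stem ends in a non-sibilant consonant (*vorof*, *zefir*); -ok when the stem ends in a vowel (*eku*, *amtije*, *fuho*).
Since the final sound of *dafu* is /u/ (a vowel), it takes -ok, giving *dafuok*.
*bar* — final sound /r/ (a non-sibilant consonant) → -je → *barje*.
Since the final sound of *givgultos* is /s/ (a sibilant), it takes -iw, giving *givgultosiw*.

dafuok, barje, givgultosiw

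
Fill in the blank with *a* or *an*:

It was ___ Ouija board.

The indefinite article is chosen by the initial *sound* of the following word, not its spelling.
*Ouija* begins with the sound /wiː/ (pronounced /ˈwiːdʒə/) — a consonant sound.
So the article is *a*: It was a Ouija board.

a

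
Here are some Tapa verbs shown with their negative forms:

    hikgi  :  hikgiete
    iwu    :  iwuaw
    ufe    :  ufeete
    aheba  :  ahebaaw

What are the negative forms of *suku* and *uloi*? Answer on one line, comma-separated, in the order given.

sukuaw, uloiete

The alternation tracks the last vowel of the stem — -ete when the last vowel of the stem is a front vowel (*hikgi*, *ufe*); -aw when the last vowel of the stem is a back vowel (*iwu*, *aheba*).
Since the last vowel of *suku* is /u/ (a back vowel), it takes -aw, giving *sukuaw*.
Since the last vowel of *uloi* is /i/ (a front vowel), it takes -ete, giving *uloiete*.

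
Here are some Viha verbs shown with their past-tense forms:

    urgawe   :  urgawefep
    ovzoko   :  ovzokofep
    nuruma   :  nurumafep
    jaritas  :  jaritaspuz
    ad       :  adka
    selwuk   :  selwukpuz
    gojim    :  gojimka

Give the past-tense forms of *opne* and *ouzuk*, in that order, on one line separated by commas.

opnefep, ouzukpuz

The suffix is conditioned by the final sound: -puz when the stem ends in a voiceless consonant (*jaritas*, *selwuk*); -ka when the stem ends in a voiced consonant (*ad*, *gojim*); -fep when the stem ends in a vowel (*urgawe*, *ovzoko*, *nuruma*).
*opne*: final sound = /e/, a vowel → -fep → *opnefep*.
*ouzuk* — final sound /k/ (a voiceless consonant) → -puz → *ouzukpuz*.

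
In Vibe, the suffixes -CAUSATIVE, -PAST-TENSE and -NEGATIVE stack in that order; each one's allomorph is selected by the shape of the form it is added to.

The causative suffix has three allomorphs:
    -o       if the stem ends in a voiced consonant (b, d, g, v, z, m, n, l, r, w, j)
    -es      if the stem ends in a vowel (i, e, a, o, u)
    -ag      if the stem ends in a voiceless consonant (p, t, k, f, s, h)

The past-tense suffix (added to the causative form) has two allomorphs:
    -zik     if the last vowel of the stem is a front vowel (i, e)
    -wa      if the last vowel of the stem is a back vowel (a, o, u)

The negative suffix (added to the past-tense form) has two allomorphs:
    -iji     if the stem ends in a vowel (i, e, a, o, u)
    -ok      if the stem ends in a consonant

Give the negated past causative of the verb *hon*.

The final sound of *hon* is /n/, which is a voiced consonant, so the causative suffix is -o, giving *hono*.
The causative form *hono*: last vowel = /o/, a back vowel → -wa → *honowa*.
The final sound of the past-tense form *honowa* is /a/, which is a vowel, so the negative suffix is -iji, giving *honowaiji*.

honowaiji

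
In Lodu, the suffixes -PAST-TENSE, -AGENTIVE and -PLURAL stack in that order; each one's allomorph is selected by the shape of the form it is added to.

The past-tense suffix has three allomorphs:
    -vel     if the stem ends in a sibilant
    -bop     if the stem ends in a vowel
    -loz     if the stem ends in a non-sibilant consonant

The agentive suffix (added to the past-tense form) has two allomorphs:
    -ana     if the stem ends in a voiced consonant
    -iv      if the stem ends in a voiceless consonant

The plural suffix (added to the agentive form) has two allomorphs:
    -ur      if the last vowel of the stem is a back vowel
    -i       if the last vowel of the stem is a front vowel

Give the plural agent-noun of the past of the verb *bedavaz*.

bedavazvelanaur

The final sound of *bedavaz* is /z/, which is a sibilant, so the past-tense suffix is -vel, giving *bedavazvel*.
Since the final consonant of the past-tense form *bedavazvel* is /l/ (voiced), it takes -ana, giving *bedavazvelana*.
The last vowel of the agentive form *bedavazvelana* is /a/, which is a back vowel, so the plural suffix is -ur, giving *bedavazvelanaur*.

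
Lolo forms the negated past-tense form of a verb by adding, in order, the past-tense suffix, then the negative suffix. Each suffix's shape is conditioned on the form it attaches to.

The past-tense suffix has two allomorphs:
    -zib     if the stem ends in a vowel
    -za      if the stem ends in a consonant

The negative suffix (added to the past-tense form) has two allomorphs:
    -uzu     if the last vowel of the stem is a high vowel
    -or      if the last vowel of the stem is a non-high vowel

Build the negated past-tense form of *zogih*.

The final sound of *zogih* is /h/, which is a consonant, so the past-tense suffix is -za, giving *zogihza*.
The last vowel of the past-tense form *zogihza* is /a/, which is a non-high vowel, so the negative suffix is -or, giving *zogihzaor*.

zogihzaor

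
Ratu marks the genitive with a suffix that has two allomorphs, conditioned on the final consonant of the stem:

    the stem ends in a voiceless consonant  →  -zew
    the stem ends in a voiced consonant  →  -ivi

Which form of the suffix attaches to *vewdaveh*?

-zew

*vewdaveh* — final consonant /h/ (voiceless) → -zew.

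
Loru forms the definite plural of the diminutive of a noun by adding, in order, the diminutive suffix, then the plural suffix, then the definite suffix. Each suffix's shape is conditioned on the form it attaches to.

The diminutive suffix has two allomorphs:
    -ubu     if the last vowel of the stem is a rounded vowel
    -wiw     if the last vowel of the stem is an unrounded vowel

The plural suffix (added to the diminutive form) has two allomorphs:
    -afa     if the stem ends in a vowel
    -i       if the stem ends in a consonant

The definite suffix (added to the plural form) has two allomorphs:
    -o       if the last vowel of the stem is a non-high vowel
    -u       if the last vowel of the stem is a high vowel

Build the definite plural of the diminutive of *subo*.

suboubuafao

*subo* — last vowel /o/ (a rounded vowel) → -ubu → *suboubu*.
Since the final sound of the diminutive form *suboubu* is /u/ (a vowel), it takes -afa, giving *suboubuafa*.
Since the last vowel of the plural form *suboubuafa* is /a/ (a non-high vowel), it takes -o, giving *suboubuafao*.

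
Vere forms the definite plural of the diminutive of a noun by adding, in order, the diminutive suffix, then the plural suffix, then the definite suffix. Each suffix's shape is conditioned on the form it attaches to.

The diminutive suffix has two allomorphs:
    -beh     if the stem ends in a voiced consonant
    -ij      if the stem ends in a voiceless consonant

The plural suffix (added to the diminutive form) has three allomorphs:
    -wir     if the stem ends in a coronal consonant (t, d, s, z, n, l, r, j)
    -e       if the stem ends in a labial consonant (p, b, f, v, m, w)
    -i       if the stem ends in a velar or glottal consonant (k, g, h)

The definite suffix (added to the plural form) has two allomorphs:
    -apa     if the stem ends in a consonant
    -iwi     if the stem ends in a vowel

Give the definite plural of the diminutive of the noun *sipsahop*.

Since the final consonant of *sipsahop* is /p/ (voiceless), it takes -ij, giving *sipsahopij*.
The diminutive form *sipsahopij* — final consonant /j/ (coronal) → -wir → *sipsahopijwir*.
Since the final sound of the plural form *sipsahopijwir* is /r/ (a consonant), it takes -apa, giving *sipsahopijwirapa*.

sipsahopijwirapa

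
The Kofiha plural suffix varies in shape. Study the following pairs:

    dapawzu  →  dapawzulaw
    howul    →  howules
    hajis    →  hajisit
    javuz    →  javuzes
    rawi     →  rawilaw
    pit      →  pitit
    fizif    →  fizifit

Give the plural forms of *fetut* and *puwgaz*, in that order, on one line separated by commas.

fetutit, puwgazes

The pattern is voicing of the final sound: -it when the stem ends in a voiceless consonant (*hajis*, *pit*, *fizif*); -es when the stem ends in a voiced consonant (*howul*, *javuz*); -law when the stem ends in a vowel (*dapawzu*, *rawi*).
The final sound of *fetut* is /t/, which is a voiceless consonant, so the suffix is -it, giving *fetutit*.
*puwgaz* — final sound /z/ (a voiced consonant) → -es → *puwgazes*.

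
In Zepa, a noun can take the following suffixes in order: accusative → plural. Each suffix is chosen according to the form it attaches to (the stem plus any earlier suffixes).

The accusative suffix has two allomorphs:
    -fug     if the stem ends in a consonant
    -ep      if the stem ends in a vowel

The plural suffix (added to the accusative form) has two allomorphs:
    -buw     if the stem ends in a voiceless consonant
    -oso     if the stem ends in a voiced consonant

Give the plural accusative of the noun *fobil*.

fobilfugoso

*fobil*: final sound = /l/, a consonant → -fug → *fobilfug*.
The final consonant of the accusative form *fobilfug* is /g/, which is voiced, so the plural suffix is -oso, giving *fobilfugoso*.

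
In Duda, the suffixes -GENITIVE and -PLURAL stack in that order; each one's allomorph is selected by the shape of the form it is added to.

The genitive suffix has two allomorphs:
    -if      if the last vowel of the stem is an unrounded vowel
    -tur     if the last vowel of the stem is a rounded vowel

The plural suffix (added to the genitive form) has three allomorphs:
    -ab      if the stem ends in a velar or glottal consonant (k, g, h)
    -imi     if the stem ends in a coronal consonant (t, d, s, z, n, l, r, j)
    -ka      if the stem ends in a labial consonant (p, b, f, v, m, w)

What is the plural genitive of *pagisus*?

pagisusturimi

*pagisus* — last vowel /u/ (a rounded vowel) → -tur → *pagisustur*.
Since the final consonant of the genitive form *pagisustur* is /r/ (coronal), it takes -imi, giving *pagisusturimi*.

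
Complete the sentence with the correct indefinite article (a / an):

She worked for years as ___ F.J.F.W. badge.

The indefinite article is chosen by the initial *sound* of the following word, not its spelling.
The initialism *F.J.F.W.* is read letter by letter; the first letter, F, is pronounced /ɛf/, which begins with a vowel sound.
So the article is *an*: She worked for years as an F.J.F.W. badge.

an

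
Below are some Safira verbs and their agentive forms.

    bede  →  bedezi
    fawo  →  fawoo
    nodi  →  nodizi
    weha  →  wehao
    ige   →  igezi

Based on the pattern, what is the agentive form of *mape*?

mapezi

The pattern is front/back vowel harmony: -zi when the last vowel of the stem is a front vowel (*bede*, *nodi*, *ige*); -o when the last vowel of the stem is a back vowel (*fawo*, *weha*).
*mape*: last vowel = /e/, a front vowel → -zi → *mapezi*.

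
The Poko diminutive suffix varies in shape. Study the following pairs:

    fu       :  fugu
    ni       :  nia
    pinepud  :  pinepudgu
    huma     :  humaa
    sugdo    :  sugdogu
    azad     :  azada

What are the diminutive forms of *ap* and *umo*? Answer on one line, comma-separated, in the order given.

The pattern is rounding harmony: -gu when the last vowel of the stem is a rounded vowel (*fu*, *pinepud*, *sugdo*); -a when the last vowel of the stem is an unrounded vowel (*ni*, *huma*, *azad*).
*ap*: last vowel = /a/, an unrounded vowel → -a → *apa*.
*umo* — last vowel /o/ (a rounded vowel) → -gu → *umogu*.

apa, umogu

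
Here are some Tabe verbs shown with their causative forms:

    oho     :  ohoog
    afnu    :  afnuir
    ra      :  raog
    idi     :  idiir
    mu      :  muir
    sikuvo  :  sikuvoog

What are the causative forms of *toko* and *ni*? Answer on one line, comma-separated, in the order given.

tokoog, niir

The pattern is height harmony: -ir when the last vowel of the stem is a high vowel (*afnu*, *idi*, *mu*); -og when the last vowel of the stem is a non-high vowel (*oho*, *ra*, *sikuvo*).
Since the last vowel of *toko* is /o/ (a non-high vowel), it takes -og, giving *tokoog*.
*ni*: last vowel = /i/, a high vowel → -ir → *niir*.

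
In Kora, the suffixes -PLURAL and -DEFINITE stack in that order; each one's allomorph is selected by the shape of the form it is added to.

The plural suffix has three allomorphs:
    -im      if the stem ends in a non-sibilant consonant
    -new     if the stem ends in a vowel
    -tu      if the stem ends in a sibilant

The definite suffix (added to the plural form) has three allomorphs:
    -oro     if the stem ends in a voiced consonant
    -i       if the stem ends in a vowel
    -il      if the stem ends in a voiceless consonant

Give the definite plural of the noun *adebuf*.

The final sound of *adebuf* is /f/, which is a non-sibilant consonant, so the plural suffix is -im, giving *adebufim*.
The plural form *adebufim*: final sound = /m/, a voiced consonant → -oro → *adebufimoro*.

adebufimoro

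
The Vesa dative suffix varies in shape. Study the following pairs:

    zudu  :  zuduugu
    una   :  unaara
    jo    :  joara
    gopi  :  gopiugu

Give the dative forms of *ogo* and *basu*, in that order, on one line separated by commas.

ogoara, basuugu

The suffix is conditioned by the last vowel: -ugu when the last vowel of the stem is a high vowel (*zudu*, *gopi*); -ara when the last vowel of the stem is a non-high vowel (*una*, *jo*).
*ogo*: last vowel = /o/, a non-high vowel → -ara → *ogoara*.
*basu*: last vowel = /u/, a high vowel → -ugu → *basuugu*.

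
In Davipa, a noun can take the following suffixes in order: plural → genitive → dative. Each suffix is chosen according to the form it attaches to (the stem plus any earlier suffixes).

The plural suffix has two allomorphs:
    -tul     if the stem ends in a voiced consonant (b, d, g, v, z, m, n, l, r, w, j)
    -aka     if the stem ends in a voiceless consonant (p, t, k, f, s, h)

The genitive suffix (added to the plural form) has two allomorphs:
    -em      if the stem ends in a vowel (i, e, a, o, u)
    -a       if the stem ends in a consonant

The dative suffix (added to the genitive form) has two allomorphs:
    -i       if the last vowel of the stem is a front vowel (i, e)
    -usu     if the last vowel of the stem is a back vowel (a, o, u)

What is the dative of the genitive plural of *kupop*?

kupopakaemi

*kupop*: final consonant = /p/, voiceless → -aka → *kupopaka*.
The final sound of the plural form *kupopaka* is /a/, which is a vowel, so the genitive suffix is -em, giving *kupopakaem*.
The genitive form *kupopakaem* — last vowel /e/ (a front vowel) → -i → *kupopakaemi*.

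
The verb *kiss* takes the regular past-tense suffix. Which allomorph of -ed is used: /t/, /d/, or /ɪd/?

/t/

The stem *kiss* ends in a voiceless consonant other than /t/.
The -ed suffix is realized as /ɪd/ after /t, d/; as /t/ after other voiceless consonants; and as /d/ after other voiced sounds.
So -ed on *kiss* is pronounced /t/.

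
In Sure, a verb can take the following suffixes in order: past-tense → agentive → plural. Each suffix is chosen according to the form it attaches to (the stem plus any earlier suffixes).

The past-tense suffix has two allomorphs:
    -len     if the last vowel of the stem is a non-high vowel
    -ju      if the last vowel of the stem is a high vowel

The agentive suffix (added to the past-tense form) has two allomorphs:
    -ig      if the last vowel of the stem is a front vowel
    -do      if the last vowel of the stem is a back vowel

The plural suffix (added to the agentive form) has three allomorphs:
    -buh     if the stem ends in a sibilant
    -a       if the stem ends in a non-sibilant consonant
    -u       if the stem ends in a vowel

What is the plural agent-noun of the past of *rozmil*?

*rozmil*: last vowel = /i/, a high vowel → -ju → *rozmilju*.
The last vowel of the past-tense form *rozmilju* is /u/, which is a back vowel, so the agentive suffix is -do, giving *rozmiljudo*.
The agentive form *rozmiljudo*: final sound = /o/, a vowel → -u → *rozmiljudou*.

rozmiljudou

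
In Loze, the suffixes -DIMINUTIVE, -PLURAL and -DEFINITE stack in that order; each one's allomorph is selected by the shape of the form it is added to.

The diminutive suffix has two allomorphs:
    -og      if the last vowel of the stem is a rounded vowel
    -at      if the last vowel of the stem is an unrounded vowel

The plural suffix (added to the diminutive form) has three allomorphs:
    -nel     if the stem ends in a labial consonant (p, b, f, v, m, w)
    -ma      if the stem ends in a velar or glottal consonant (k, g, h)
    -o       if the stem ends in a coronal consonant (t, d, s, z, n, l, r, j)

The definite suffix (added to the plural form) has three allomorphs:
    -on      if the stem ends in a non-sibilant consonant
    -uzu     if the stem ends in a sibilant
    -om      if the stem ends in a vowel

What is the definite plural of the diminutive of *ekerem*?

ekerematoom

Since the last vowel of *ekerem* is /e/ (an unrounded vowel), it takes -at, giving *ekeremat*.
The final consonant of the diminutive form *ekeremat* is /t/, which is coronal, so the plural suffix is -o, giving *ekeremato*.
The final sound of the plural form *ekeremato* is /o/, which is a vowel, so the definite suffix is -om, giving *ekerematoom*.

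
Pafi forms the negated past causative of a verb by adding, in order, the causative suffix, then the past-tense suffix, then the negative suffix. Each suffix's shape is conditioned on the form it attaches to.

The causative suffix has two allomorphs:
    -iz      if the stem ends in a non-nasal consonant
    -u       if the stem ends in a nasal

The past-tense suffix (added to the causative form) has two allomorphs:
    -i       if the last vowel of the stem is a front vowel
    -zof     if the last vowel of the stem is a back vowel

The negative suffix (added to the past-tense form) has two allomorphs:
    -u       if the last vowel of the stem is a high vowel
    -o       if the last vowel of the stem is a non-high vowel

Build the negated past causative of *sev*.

*sev*: final consonant = /v/, non-nasal → -iz → *seviz*.
The causative form *seviz*: last vowel = /i/, a front vowel → -i → *sevizi*.
The past-tense form *sevizi*: last vowel = /i/, a high vowel → -u → *seviziu*.

seviziu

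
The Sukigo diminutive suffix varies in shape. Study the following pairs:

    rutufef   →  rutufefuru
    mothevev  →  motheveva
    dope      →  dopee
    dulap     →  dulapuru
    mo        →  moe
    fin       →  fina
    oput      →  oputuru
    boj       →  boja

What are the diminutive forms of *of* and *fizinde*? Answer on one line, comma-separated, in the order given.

ofuru, fizindee

The suffix is conditioned by the final sound: -uru when the stem ends in a voiceless consonant (*rutufef*, *dulap*, *oput*); -a when the stem ends in a voiced consonant (*mothevev*, *fin*, *boj*); -e when the stem ends in a vowel (*dope*, *mo*).
*of*: final sound = /f/, a voiceless consonant → -uru → *ofuru*.
*fizinde* — final sound /e/ (a vowel) → -e → *fizindee*.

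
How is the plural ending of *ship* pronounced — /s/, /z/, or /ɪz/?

The stem *ship* ends in a voiceless non-sibilant consonant.
The plural suffix surfaces as /ɪz/ after sibilants, /s/ after other voiceless consonants, and /z/ after other voiced sounds.
So the plural -s on *ship* is pronounced /s/.

/s/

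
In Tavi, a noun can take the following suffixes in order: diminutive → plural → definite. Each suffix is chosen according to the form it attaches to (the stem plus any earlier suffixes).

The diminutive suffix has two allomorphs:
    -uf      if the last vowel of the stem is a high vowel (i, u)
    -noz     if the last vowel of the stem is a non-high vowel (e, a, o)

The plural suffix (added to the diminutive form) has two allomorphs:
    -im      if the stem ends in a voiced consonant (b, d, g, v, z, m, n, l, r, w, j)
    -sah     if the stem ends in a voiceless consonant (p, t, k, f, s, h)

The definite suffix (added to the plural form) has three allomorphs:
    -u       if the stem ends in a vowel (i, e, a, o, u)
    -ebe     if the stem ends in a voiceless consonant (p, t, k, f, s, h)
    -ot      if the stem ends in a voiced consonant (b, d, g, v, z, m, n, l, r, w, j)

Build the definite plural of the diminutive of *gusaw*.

Since the last vowel of *gusaw* is /a/ (a non-high vowel), it takes -noz, giving *gusawnoz*.
The diminutive form *gusawnoz*: final consonant = /z/, voiced → -im → *gusawnozim*.
The plural form *gusawnozim* — final sound /m/ (a voiced consonant) → -ot → *gusawnozimot*.

gusawnozimot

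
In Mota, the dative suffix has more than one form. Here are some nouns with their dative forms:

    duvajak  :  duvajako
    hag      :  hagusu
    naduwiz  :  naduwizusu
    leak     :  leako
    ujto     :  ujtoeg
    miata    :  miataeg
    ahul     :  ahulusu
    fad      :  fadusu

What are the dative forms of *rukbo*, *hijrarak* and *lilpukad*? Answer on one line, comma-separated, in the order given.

The pattern is voicing of the final sound: -o when the stem ends in a voiceless consonant (*duvajak*, *leak*); -usu when the stem ends in a voiced consonant (*hag*, *naduwiz*, *ahul*, *fad*); -eg when the stem ends in a vowel (*ujto*, *miata*).
Since the final sound of *rukbo* is /o/ (a vowel), it takes -eg, giving *rukboeg*.
*hijrarak* — final sound /k/ (a voiceless consonant) → -o → *hijrarako*.
The final sound of *lilpukad* is /d/, which is a voiced consonant, so the suffix is -usu, giving *lilpukadusu*.

rukboeg, hijrarako, lilpukadusu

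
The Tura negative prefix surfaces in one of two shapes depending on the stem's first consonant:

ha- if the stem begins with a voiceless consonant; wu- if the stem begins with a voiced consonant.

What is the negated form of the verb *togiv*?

hatogiv

*togiv*: first consonant = /t/, voiceless → ha- → *hatogiv*.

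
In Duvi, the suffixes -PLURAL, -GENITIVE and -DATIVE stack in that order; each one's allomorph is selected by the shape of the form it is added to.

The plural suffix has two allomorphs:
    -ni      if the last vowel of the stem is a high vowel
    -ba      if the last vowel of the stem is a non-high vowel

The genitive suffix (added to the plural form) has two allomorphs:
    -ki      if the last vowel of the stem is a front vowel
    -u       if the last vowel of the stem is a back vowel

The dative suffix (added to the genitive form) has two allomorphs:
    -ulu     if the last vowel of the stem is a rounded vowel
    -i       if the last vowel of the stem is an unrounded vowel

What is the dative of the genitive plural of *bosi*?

*bosi* — last vowel /i/ (a high vowel) → -ni → *bosini*.
The plural form *bosini* — last vowel /i/ (a front vowel) → -ki → *bosiniki*.
The last vowel of the genitive form *bosiniki* is /i/, which is an unrounded vowel, so the dative suffix is -i, giving *bosinikii*.

bosinikii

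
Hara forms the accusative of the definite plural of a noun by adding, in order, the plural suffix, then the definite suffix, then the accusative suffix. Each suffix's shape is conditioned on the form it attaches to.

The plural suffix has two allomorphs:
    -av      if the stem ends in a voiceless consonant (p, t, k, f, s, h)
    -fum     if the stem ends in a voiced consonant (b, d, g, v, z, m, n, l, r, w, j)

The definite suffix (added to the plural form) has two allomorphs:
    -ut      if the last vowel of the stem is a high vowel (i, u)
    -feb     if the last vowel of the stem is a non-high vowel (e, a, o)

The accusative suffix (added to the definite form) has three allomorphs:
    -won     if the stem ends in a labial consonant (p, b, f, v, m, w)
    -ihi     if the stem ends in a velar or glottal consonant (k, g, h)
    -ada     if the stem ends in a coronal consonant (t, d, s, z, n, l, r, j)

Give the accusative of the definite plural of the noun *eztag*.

eztagfumutada

Since the final consonant of *eztag* is /g/ (voiced), it takes -fum, giving *eztagfum*.
The plural form *eztagfum*: last vowel = /u/, a high vowel → -ut → *eztagfumut*.
Since the final consonant of the definite form *eztagfumut* is /t/ (coronal), it takes -ada, giving *eztagfumutada*.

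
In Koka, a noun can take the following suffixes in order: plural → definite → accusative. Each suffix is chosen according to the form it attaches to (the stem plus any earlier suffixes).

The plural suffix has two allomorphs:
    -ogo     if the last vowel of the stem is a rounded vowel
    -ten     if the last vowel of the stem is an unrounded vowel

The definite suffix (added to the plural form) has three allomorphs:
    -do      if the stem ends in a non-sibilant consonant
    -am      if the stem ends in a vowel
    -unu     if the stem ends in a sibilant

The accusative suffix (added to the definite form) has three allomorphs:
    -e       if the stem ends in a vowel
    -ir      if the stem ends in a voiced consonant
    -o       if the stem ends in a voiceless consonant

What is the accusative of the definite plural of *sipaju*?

*sipaju*: last vowel = /u/, a rounded vowel → -ogo → *sipajuogo*.
The plural form *sipajuogo*: final sound = /o/, a vowel → -am → *sipajuogoam*.
The final sound of the definite form *sipajuogoam* is /m/, which is a voiced consonant, so the accusative suffix is -ir, giving *sipajuogoamir*.

sipajuogoamir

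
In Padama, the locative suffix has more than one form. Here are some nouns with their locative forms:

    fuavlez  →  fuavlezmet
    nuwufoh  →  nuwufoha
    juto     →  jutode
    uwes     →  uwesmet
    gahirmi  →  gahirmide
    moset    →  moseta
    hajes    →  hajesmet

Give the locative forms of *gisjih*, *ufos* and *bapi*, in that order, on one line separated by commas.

gisjiha, ufosmet, bapide

Looking at the final sound of each stem: -met when the stem ends in a sibilant (*fuavlez*, *uwes*, *hajes*); -a when the stem ends in a non-sibilant consonant (*nuwufoh*, *moset*); -de when the stem ends in a vowel (*juto*, *gahirmi*).
Since the final sound of *gisjih* is /h/ (a non-sibilant consonant), it takes -a, giving *gisjiha*.
Since the final sound of *ufos* is /s/ (a sibilant), it takes -met, giving *ufosmet*.
*bapi*: final sound = /i/, a vowel → -de → *bapide*.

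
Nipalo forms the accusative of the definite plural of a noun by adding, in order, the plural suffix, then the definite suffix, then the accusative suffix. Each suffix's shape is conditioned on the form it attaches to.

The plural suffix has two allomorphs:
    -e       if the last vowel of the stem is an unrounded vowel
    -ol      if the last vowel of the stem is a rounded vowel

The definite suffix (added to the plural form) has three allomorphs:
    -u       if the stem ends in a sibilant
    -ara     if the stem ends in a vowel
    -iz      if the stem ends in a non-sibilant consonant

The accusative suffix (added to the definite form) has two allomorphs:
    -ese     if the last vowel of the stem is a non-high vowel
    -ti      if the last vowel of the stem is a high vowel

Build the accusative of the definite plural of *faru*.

faruolizti

Since the last vowel of *faru* is /u/ (a rounded vowel), it takes -ol, giving *faruol*.
The plural form *faruol*: final sound = /l/, a non-sibilant consonant → -iz → *faruoliz*.
Since the last vowel of the definite form *faruoliz* is /i/ (a high vowel), it takes -ti, giving *faruolizti*.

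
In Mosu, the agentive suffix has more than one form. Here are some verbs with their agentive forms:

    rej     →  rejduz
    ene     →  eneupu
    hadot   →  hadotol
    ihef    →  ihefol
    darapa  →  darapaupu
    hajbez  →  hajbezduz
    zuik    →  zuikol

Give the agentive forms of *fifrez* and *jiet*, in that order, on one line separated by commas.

fifrezduz, jietol

The pattern is voicing of the final sound: -ol when the stem ends in a voiceless consonant (*hadot*, *ihef*, *zuik*); -duz when the stem ends in a voiced consonant (*rej*, *hajbez*); -upu when the stem ends in a vowel (*ene*, *darapa*).
*fifrez* — final sound /z/ (a voiced consonant) → -duz → *fifrezduz*.
Since the final sound of *jiet* is /t/ (a voiceless consonant), it takes -ol, giving *jietol*.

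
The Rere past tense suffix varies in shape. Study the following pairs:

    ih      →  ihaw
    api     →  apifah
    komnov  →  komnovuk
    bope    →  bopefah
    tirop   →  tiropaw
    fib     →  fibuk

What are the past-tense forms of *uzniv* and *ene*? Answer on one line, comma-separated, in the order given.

uznivuk, enefah

The suffix is conditioned by the final sound: -aw when the stem ends in a voiceless consonant (*ih*, *tirop*); -uk when the stem ends in a voiced consonant (*komnov*, *fib*); -fah when the stem ends in a vowel (*api*, *bope*).
The final sound of *uzniv* is /v/, which is a voiced consonant, so the suffix is -uk, giving *uznivuk*.
*ene* — final sound /e/ (a vowel) → -fah → *enefah*.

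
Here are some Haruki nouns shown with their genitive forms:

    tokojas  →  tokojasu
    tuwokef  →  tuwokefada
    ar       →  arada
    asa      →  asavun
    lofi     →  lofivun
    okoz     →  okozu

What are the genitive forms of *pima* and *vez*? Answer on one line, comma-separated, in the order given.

pimavun, vezu

The suffix is conditioned by the final sound: -u when the stem ends in a sibilant (*tokojas*, *okoz*); -ada when the stem ends in a non-sibilant consonant (*tuwokef*, *ar*); -vun when the stem ends in a vowel (*asa*, *lofi*).
The final sound of *pima* is /a/, which is a vowel, so the suffix is -vun, giving *pimavun*.
Since the final sound of *vez* is /z/ (a sibilant), it takes -u, giving *vezu*.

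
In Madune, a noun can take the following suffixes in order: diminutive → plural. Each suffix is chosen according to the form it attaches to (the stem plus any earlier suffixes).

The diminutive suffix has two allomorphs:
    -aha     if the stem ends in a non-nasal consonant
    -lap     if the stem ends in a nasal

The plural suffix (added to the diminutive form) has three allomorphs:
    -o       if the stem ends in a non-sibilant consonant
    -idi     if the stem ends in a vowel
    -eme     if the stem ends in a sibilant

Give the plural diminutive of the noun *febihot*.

febihotahaidi

*febihot*: final consonant = /t/, non-nasal → -aha → *febihotaha*.
The diminutive form *febihotaha*: final sound = /a/, a vowel → -idi → *febihotahaidi*.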